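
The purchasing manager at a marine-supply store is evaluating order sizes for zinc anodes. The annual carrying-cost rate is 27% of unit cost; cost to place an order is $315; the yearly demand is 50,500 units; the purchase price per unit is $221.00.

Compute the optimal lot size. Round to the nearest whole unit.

730 units

Holding cost per unit per year: H = 27% × $221 = $59.6700
EOQ = √(2DS/H) = √(2 × 50,500 × 315 / 59.67)
    = √(533,182.50) ≈ 730.19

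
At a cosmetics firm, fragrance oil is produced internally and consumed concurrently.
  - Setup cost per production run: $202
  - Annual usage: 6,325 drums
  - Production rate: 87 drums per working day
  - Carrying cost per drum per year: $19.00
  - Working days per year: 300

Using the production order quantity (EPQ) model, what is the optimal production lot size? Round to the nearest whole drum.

421 drums

d = 6,325/300 = 21.0833 drums/day;  effective holding cost H(1 − d/p) = 19·(1 − 21.0833/87) = 14.39559
Q* = √(2DS / H_eff) = √(2·6,325·202 / 14.39559) ≈ 421.31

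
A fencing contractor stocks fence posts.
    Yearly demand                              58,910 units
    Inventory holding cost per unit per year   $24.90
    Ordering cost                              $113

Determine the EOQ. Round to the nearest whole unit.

Optimal lot size Q* = (2 × 58,910 × $113 / $24.9)^½ ≈ 731.22

731 units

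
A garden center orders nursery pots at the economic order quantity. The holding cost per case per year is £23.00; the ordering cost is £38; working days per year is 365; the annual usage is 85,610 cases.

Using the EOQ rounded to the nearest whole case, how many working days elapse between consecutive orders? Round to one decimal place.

Q* = √(2·D·S / H) = √(2·85,610·38 / 23) = √282,885.2 ≈ 531.87 → Q = 532 cases
Cycle time = (working days × Q)/D = (365 × 532) / 85,610 = 2.268 days

2.3 days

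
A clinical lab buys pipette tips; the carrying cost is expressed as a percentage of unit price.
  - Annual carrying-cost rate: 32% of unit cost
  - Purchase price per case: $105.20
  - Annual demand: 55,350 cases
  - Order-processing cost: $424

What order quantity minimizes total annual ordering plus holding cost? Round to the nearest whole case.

1,181 cases

H = i·C = 0.32 × $105.2 = $33.6640 per case-year
2DS/H = 2·55,350·424/33.664 = 1,394,272.81
EOQ = √1,394,272.81 ≈ 1,180.79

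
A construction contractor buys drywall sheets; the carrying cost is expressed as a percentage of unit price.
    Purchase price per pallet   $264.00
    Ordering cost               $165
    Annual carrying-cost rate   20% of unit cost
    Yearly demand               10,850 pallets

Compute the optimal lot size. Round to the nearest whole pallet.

260 pallets

Holding cost per pallet per year: H = 20% × $264 = $52.8000
Optimal lot size Q* = (2 × 10,850 × $165 / $52.8)^½ ≈ 260.41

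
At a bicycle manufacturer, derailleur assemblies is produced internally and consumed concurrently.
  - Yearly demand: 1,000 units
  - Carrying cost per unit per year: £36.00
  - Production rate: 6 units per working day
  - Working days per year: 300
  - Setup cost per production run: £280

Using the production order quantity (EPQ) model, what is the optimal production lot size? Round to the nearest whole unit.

d = 1,000/300 = 3.3333 units/day;  effective holding cost H(1 − d/p) = 36·(1 − 3.3333/6) = 16.00000
Q* = √(2DS / H_eff) = √(2·1,000·280 / 16.00000) ≈ 187.08

187 units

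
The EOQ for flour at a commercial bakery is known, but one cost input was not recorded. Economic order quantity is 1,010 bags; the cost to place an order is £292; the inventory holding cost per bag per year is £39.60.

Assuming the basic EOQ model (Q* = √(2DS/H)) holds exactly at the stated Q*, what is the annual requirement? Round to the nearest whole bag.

69,171 bags per year

Since Q* = (2DS/H)^½, squaring gives Q*²·H = 2DS.
D = Q²H / (2S) = 1,010² × 39.6 / (2 × 292) = 69,171.16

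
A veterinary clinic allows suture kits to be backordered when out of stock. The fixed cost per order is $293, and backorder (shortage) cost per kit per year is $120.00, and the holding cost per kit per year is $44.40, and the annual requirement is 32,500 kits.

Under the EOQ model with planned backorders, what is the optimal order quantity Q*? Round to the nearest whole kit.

767 kits

Basic EOQ = √(2·32,500·293/44.4) = 654.936
Backorder adjustment √((H+b)/b) = √((44.4+120)/120) = 1.1705
Q* = 654.936 × 1.1705 ≈ 766.58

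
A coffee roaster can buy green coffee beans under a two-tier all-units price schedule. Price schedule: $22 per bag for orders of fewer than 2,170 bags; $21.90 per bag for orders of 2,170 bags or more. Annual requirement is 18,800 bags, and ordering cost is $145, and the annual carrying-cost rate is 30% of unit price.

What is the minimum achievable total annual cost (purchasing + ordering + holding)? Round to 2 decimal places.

H₁ = 30%×$22 = $6.6000;  H₂ = 30%×$21.90 = $6.5700
EOQ₁ = √(2×18,800×145/6.6000) = 908.88  (< 2,170, feasible at tier 1)
EOQ₂ = √(2×18,800×145/6.5700) = 910.95  (< 2,170 → use Q = 2,170 at tier-2 price)
TC(tier 1 (EOQ₁), Q≈908.9) = $419,598.60
TC(tier 2, Q≈2,170.0) = $420,104.67
Minimum at tier 1 (EOQ₁): $419,598.60

$419,598.60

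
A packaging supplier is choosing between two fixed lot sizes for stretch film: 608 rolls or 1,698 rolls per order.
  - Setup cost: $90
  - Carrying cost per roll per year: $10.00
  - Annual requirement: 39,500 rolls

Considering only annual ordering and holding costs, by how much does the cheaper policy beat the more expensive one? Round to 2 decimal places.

TC(Q) = (D/Q)S + (Q/2)H
TC(608) = (39,500/608)×90 + (608/2)×10 = $8,887.04
TC(1,698) = (39,500/1,698)×90 + (1,698/2)×10 = $10,583.64
Cheaper: Q = 608.  Difference = $1,696.60

$1,696.60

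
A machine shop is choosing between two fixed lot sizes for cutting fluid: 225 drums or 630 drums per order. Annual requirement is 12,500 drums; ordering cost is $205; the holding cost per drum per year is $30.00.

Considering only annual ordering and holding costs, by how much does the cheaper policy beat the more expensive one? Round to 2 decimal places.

$1,246.43

For each Q, cost = (D/Q)·S + (Q/2)·H.
TC(225) = (12,500/225)×205 + (225/2)×30 = $14,763.89
TC(630) = (12,500/630)×205 + (630/2)×30 = $13,517.46
|ΔTC| = |$14,763.89 − $13,517.46| = $1,246.43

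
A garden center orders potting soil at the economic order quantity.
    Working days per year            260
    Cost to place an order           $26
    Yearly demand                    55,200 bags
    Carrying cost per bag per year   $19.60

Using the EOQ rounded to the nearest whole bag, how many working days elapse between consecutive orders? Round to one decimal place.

Optimal lot size Q* = (2 × 55,200 × $26 / $19.6)^½ ≈ 382.69 → Q = 383 bags
T = Q/D × 260 days = 383/55,200 × 260 = 1.804 days

1.8 days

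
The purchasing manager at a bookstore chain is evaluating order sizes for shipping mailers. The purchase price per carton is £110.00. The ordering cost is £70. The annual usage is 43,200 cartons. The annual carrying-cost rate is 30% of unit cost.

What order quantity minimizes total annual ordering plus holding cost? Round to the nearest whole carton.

Holding cost per carton per year: H = 30% × £110 = £33.0000
Optimal lot size Q* = (2 × 43,200 × £70 / £33)^½ ≈ 428.10

428 cartons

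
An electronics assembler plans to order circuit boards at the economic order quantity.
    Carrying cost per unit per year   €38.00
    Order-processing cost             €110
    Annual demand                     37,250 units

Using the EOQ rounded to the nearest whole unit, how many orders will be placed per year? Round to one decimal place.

2DS/H = 2·37,250·110/38 = 215,657.89
EOQ = √215,657.89 ≈ 464.39 → Q = 464
N = D/Q = 37,250/464 ≈ 80.280 orders/yr

80.3 orders per year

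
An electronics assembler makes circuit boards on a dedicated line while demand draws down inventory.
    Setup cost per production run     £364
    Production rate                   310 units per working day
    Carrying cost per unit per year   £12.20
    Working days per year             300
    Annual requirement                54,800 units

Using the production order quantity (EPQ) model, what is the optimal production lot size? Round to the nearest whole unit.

2,822 units

Daily demand d = 54,800/300 = 182.667; p = 310; 1 − d/p = 0.41075
EPQ = √(2DS / (H(1 − d/p)))
    = √(2 × 54,800 × 364 / (12.2 × 0.41075)) ≈ 2,821.54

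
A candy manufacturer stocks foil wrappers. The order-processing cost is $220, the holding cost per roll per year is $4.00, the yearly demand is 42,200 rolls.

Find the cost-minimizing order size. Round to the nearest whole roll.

2,155 rolls

Q* = √(2·D·S / H) = √(2·42,200·220 / 4) = √4,642,000.0 ≈ 2,154.53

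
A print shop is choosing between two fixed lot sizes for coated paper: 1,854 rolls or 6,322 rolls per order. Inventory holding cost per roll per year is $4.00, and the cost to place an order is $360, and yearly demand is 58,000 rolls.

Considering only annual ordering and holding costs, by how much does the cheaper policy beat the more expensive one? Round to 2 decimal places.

TC(Q) = (D/Q)S + (Q/2)H
TC(1,854) = (58,000/1,854)×360 + (1,854/2)×4 = $14,970.14
TC(6,322) = (58,000/6,322)×360 + (6,322/2)×4 = $15,946.75
Cheaper: Q = 1,854.  Difference = $976.62

$976.62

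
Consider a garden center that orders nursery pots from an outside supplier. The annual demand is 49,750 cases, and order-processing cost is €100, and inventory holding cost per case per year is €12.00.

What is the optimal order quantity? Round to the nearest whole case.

Q* = √(2·D·S / H) = √(2·49,750·100 / 12) = √829,166.7 ≈ 910.59

911 cases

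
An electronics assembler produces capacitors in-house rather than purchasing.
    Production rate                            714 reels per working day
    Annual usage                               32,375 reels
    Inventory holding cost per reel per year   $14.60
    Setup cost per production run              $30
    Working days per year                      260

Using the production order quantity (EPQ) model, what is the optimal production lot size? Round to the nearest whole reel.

Daily demand d = 32,375/260 = 124.519; p = 714; 1 − d/p = 0.82560
EPQ = √(2DS / (H(1 − d/p)))
    = √(2 × 32,375 × 30 / (14.6 × 0.82560)) ≈ 401.44

401 reels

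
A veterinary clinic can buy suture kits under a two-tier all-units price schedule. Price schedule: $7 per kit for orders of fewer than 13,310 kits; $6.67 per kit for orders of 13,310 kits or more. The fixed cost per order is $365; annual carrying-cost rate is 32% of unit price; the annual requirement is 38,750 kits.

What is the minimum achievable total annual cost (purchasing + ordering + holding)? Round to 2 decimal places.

H₁ = 32%×$7 = $2.2400;  H₂ = 32%×$6.67 = $2.1344
EOQ₁ = √(2×38,750×365/2.2400) = 3,553.64  (< 13,310, feasible at tier 1)
EOQ₂ = √(2×38,750×365/2.1344) = 3,640.49  (< 13,310 → use Q = 13,310 at tier-2 price)
TC(tier 1 (EOQ₁), Q≈3,553.6) = $279,210.15
TC(tier 2, Q≈13,310.0) = $273,729.57
Minimum at tier 2: $273,729.57

$273,729.57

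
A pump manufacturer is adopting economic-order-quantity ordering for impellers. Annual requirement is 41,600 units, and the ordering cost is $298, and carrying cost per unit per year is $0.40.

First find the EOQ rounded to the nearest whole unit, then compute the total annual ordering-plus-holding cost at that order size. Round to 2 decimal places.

2DS/H = 2·41,600·298/0.4 = 61,984,000.00
EOQ = √61,984,000.00 ≈ 7,872.99 → Q = 7,873 units
Ordering: D/Q × S = 41,600/7,873 × $298 = $1,574.60
Holding:  Q/2 × H = 7,873/2 × $0.4 = $1,574.60
Total = $1,574.60 + $1,574.60 = $3,149.20

$3,149.20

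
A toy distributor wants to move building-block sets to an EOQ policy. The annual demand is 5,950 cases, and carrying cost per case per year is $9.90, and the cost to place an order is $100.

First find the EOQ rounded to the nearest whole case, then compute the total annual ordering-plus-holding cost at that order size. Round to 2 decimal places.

$3,432.35

EOQ = √(2DS/H) = √(2 × 5,950 × 100 / 9.9)
    = √(120,202.02) ≈ 346.70 → Q = 347 cases
Annual ordering cost = (D/Q)·S = (5,950/347) × 100 = $1,714.70
Annual holding cost  = (Q/2)·H = (347/2) × 9.9 = $1,717.65
Total = $1,714.70 + $1,717.65 = $3,432.35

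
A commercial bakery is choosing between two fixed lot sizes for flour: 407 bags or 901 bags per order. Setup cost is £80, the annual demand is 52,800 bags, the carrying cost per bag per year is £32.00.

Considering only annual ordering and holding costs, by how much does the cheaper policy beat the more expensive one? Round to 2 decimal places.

Annual cost at Q: ordering D·S/Q plus holding Q·H/2.
TC(407) = (52,800/407)×80 + (407/2)×32 = £16,890.38
TC(901) = (52,800/901)×80 + (901/2)×32 = £19,104.12
|ΔTC| = |£16,890.38 − £19,104.12| = £2,213.75

£2,213.75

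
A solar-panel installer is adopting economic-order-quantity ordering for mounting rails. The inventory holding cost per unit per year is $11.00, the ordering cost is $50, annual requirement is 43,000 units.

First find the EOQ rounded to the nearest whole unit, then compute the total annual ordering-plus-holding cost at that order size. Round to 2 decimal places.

2DS/H = 2·43,000·50/11 = 390,909.09
EOQ = √390,909.09 ≈ 625.23 → Q = 625 units
Orders/yr = 43,000/625 = 68.800; ordering cost = 68.800 × $50 = $3,440.00
Average inventory = 625/2 = 312.5; holding cost = 312.5 × $11 = $3,437.50
Total = $3,440.00 + $3,437.50 = $6,877.50

$6,877.50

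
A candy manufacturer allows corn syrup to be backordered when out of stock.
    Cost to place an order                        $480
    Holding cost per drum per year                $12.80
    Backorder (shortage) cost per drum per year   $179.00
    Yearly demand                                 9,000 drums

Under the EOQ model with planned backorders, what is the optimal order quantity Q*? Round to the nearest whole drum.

850 drums

Q* = √(2DS/H) · √((H + b)/b)
   = √(2 × 9,000 × 480 / 12.8) · √((12.8 + 179) / 179)
   = 821.584 × 1.0351 ≈ 850.45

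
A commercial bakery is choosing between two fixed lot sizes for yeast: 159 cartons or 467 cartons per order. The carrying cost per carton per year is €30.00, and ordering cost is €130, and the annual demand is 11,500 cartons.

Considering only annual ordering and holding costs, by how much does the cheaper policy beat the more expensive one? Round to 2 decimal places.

Annual cost at Q: ordering D·S/Q plus holding Q·H/2.
TC(159) = (11,500/159)×130 + (159/2)×30 = €11,787.52
TC(467) = (11,500/467)×130 + (467/2)×30 = €10,206.28
|ΔTC| = |€11,787.52 − €10,206.28| = €1,581.23

€1,581.23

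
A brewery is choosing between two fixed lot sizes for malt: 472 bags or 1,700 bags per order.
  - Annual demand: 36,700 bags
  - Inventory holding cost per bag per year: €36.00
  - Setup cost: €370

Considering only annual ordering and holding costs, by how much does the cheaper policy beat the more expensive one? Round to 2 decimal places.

For each Q, cost = (D/Q)·S + (Q/2)·H.
TC(472) = (36,700/472)×370 + (472/2)×36 = €37,265.07
TC(1,700) = (36,700/1,700)×370 + (1,700/2)×36 = €38,587.65
|ΔTC| = |€37,265.07 − €38,587.65| = €1,322.58

€1,322.58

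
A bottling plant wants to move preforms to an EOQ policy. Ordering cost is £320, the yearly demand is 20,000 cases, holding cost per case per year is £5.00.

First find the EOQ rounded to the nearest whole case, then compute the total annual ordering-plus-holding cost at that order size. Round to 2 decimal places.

Optimal lot size Q* = (2 × 20,000 × £320 / £5)^½ ≈ 1,600.00 → Q = 1,600 cases
Orders/yr = 20,000/1,600 = 12.500; ordering cost = 12.500 × £320 = £4,000.00
Average inventory = 1,600/2 = 800; holding cost = 800 × £5 = £4,000.00
Total = £4,000.00 + £4,000.00 = £8,000.00

£8,000.00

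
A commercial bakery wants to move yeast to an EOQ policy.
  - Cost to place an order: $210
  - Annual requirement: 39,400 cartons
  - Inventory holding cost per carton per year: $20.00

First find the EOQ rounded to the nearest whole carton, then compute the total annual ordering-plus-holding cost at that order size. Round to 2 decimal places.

2DS/H = 2·39,400·210/20 = 827,400.00
EOQ = √827,400.00 ≈ 909.62 → Q = 910 cartons
Annual ordering cost = (D/Q)·S = (39,400/910) × 210 = $9,092.31
Annual holding cost  = (Q/2)·H = (910/2) × 20 = $9,100.00
Total = $9,092.31 + $9,100.00 = $18,192.31

$18,192.31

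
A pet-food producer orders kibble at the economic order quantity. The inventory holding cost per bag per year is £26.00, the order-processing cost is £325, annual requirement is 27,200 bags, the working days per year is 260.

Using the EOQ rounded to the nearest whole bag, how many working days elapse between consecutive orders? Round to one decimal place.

7.9 days

2DS/H = 2·27,200·325/26 = 680,000.00
EOQ = √680,000.00 ≈ 824.62 → Q = 825 bags
Cycle time = (working days × Q)/D = (260 × 825) / 27,200 = 7.886 days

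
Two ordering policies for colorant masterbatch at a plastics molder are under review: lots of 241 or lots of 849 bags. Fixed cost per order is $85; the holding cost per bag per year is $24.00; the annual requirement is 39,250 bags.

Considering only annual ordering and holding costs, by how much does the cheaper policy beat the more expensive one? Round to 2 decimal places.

$2,617.74

Annual cost at Q: ordering D·S/Q plus holding Q·H/2.
TC(241) = (39,250/241)×85 + (241/2)×24 = $16,735.36
TC(849) = (39,250/849)×85 + (849/2)×24 = $14,117.62
Cheaper: Q = 849.  Difference = $2,617.74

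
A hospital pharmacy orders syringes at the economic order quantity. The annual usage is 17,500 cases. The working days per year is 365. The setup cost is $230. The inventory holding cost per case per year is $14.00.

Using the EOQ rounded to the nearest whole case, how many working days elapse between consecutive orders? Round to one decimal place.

2DS/H = 2·17,500·230/14 = 575,000.00
EOQ = √575,000.00 ≈ 758.29 → Q = 758 cases
T = Q/D × 365 days = 758/17,500 × 365 = 15.810 days

15.8 days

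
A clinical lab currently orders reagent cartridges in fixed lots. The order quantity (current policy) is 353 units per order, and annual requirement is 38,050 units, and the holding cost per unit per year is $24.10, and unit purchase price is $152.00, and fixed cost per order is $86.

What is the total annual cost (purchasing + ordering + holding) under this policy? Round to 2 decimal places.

Annual ordering cost = (D/Q)·S = (38,050/353) × 86 = $9,269.97
Annual holding cost  = (Q/2)·H = (353/2) × 24.1 = $4,253.65
Purchase cost = D·C = 38,050 × 152 = $5,783,600.00
Total = $9,269.97 + $4,253.65 + $5,783,600.00 = $5,797,123.62

$5,797,123.62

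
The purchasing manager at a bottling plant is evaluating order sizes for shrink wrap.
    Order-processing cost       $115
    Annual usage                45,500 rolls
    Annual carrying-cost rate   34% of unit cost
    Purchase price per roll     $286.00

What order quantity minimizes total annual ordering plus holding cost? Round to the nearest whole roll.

H = i·C = 0.34 × $286 = $97.2400 per roll-year
Optimal lot size Q* = (2 × 45,500 × $115 / $97.24)^½ ≈ 328.06

328 rolls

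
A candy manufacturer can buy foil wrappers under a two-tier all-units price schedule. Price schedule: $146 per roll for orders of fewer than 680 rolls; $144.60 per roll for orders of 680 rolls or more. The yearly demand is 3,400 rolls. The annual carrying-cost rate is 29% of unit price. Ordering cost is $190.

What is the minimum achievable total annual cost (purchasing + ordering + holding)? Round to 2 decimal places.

H₁ = 29%×$146 = $42.3400;  H₂ = 29%×$144.60 = $41.9340
EOQ₁ = √(2×3,400×190/42.3400) = 174.69  (< 680, feasible at tier 1)
EOQ₂ = √(2×3,400×190/41.9340) = 175.53  (< 680 → use Q = 680 at tier-2 price)
TC(tier 1 (EOQ₁), Q≈174.7) = $503,796.17
TC(tier 2, Q≈680.0) = $506,847.56
Minimum at tier 1 (EOQ₁): $503,796.17

$503,796.17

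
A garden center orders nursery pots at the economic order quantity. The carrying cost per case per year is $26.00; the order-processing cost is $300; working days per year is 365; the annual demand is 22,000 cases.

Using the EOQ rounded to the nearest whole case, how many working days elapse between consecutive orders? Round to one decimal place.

11.8 days

EOQ = √(2DS/H) = √(2 × 22,000 × 300 / 26)
    = √(507,692.31) ≈ 712.53 → Q = 713 cases
Days between orders = 365 / (D/Q) = 365 / 30.856 ≈ 11.829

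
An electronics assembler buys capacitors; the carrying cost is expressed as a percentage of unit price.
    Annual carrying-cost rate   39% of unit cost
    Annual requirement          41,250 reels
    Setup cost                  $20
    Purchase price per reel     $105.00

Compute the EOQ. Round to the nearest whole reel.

Holding cost per reel per year: H = 39% × $105 = $40.9500
Q* = √(2·D·S / H) = √(2·41,250·20 / 40.95) = √40,293.0 ≈ 200.73

201 reels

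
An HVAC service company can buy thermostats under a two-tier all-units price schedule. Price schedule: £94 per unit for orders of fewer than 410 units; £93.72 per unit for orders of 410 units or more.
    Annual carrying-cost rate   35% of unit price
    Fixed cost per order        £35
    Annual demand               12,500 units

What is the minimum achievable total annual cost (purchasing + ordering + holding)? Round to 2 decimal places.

H₁ = 35%×£94 = £32.9000;  H₂ = 35%×£93.72 = £32.8020
EOQ₁ = √(2×12,500×35/32.9000) = 163.08  (< 410, feasible at tier 1)
EOQ₂ = √(2×12,500×35/32.8020) = 163.33  (< 410 → use Q = 410 at tier-2 price)
TC(tier 1 (EOQ₁), Q≈163.1) = £1,180,365.40
TC(tier 2, Q≈410.0) = £1,179,291.48
Minimum at tier 2: £1,179,291.48

£1,179,291.48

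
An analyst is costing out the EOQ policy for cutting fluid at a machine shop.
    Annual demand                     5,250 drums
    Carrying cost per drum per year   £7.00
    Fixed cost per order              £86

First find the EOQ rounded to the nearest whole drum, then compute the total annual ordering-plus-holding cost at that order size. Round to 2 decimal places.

£2,514.16

EOQ = √(2DS/H) = √(2 × 5,250 × 86 / 7)
    = √(129,000.00) ≈ 359.17 → Q = 359 drums
Ordering: D/Q × S = 5,250/359 × £86 = £1,257.66
Holding:  Q/2 × H = 359/2 × £7 = £1,256.50
Total = £1,257.66 + £1,256.50 = £2,514.16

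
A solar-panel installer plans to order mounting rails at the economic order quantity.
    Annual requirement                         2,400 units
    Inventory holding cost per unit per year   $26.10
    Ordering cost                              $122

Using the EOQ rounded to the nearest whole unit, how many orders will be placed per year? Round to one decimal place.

Q* = √(2·D·S / H) = √(2·2,400·122 / 26.1) = √22,436.8 ≈ 149.79 → Q = 150
Orders per year = D/Q = 2,400 / 150 = 16.000

16.0 orders per year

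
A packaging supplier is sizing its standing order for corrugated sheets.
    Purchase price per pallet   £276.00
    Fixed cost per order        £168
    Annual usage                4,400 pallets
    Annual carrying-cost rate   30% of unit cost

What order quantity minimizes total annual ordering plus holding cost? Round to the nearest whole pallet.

134 pallets

Holding cost per pallet per year: H = 30% × £276 = £82.8000
Q* = √(2·D·S / H) = √(2·4,400·168 / 82.8) = √17,855.1 ≈ 133.62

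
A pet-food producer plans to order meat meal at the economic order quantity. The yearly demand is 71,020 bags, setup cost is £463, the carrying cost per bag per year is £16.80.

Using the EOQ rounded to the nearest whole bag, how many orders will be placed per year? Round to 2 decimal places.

35.89 orders per year

2DS/H = 2·71,020·463/16.8 = 3,914,554.76
EOQ = √3,914,554.76 ≈ 1,978.52 → Q = 1,979
N = D/Q = 71,020/1,979 ≈ 35.887 orders/yr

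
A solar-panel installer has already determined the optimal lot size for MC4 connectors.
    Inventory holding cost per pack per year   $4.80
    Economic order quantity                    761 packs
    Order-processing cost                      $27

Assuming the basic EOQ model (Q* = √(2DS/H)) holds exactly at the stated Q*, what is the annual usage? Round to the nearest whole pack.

From Q* = √(2DS/H) ⇒ Q*² = 2DS/H.
D = Q²H / (2S) = 761² × 4.8 / (2 × 27) = 51,477.42

51,477 packs per year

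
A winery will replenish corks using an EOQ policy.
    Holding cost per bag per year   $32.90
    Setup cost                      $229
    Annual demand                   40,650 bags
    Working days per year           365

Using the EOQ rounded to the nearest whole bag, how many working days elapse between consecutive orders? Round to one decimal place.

6.8 days

EOQ = √(2DS/H) = √(2 × 40,650 × 229 / 32.9)
    = √(565,887.54) ≈ 752.25 → Q = 752 bags
Cycle time = (working days × Q)/D = (365 × 752) / 40,650 = 6.752 days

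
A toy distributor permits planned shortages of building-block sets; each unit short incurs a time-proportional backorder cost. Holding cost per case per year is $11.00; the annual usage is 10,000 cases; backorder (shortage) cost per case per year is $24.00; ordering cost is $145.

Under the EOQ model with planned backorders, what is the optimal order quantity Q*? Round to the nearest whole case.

Q* = √(2DS/H) · √((H + b)/b)
   = √(2 × 10,000 × 145 / 11) · √((11 + 24) / 24)
   = 513.455 × 1.2076 ≈ 620.06

620 cases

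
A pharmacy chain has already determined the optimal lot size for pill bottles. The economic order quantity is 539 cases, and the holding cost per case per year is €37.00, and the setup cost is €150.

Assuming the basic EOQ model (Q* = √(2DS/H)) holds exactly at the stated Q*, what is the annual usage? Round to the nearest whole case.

Since Q* = (2DS/H)^½, squaring gives Q*²·H = 2DS.
D = Q²H / (2S) = 539² × 37 / (2 × 150) = 35,830.92

35,831 cases per year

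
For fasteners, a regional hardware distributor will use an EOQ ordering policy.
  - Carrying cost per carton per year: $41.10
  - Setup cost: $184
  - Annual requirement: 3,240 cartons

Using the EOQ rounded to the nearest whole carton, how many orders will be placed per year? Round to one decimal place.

19.1 orders per year

2DS/H = 2·3,240·184/41.1 = 29,010.22
EOQ = √29,010.22 ≈ 170.32 → Q = 170
N = D/Q = 3,240/170 ≈ 19.059 orders/yr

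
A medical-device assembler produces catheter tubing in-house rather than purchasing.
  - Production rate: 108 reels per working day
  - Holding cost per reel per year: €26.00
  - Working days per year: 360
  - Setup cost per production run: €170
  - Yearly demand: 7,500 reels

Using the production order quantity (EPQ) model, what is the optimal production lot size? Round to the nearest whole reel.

349 reels

Daily demand d = 7,500/360 = 20.833; p = 108; 1 − d/p = 0.80710
EPQ = √(2DS / (H(1 − d/p)))
    = √(2 × 7,500 × 170 / (26 × 0.80710)) ≈ 348.59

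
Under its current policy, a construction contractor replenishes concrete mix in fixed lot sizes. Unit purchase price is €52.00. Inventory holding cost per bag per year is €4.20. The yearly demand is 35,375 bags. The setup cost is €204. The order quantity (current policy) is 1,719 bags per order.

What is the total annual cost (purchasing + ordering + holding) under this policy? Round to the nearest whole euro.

€1,847,308

Orders/yr = 35,375/1,719 = 20.579; ordering cost = 20.579 × €204 = €4,198.08
Average inventory = 1,719/2 = 859.5; holding cost = 859.5 × €4.2 = €3,609.90
Purchase cost = D·C = 35,375 × 52 = €1,839,500.00
Total = €4,198.08 + €3,609.90 + €1,839,500.00 = €1,847,307.98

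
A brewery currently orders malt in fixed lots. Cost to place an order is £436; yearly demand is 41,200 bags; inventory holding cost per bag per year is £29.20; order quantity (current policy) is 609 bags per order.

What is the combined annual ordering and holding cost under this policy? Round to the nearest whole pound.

£38,388

Annual ordering cost = (D/Q)·S = (41,200/609) × 436 = £29,496.22
Annual holding cost  = (Q/2)·H = (609/2) × 29.2 = £8,891.40
Total = £29,496.22 + £8,891.40 = £38,387.62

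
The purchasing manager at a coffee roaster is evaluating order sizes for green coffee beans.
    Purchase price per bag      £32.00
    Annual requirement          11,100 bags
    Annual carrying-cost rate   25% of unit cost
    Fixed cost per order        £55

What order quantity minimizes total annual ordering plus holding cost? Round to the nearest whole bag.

391 bags

H = i·C = 0.25 × £32 = £8.0000 per bag-year
EOQ = √(2DS/H) = √(2 × 11,100 × 55 / 8)
    = √(152,625.00) ≈ 390.67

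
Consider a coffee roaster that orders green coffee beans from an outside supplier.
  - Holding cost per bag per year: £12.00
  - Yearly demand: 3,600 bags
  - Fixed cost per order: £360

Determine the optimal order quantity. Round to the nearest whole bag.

2DS/H = 2·3,600·360/12 = 216,000.00
EOQ = √216,000.00 ≈ 464.76

465 bags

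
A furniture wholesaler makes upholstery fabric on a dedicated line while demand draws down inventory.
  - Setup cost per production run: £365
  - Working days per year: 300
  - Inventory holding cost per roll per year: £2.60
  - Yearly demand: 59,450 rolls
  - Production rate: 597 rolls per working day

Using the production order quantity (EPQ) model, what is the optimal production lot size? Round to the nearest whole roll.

4,999 rolls

Daily demand d = 59,450/300 = 198.167; p = 597; 1 − d/p = 0.66806
EPQ = √(2DS / (H(1 − d/p)))
    = √(2 × 59,450 × 365 / (2.6 × 0.66806)) ≈ 4,998.53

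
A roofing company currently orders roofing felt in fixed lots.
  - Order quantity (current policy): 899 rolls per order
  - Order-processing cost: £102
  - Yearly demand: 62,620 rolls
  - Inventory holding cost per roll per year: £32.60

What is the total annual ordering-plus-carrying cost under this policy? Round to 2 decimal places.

£21,758.53

Annual ordering cost = (D/Q)·S = (62,620/899) × 102 = £7,104.83
Annual holding cost  = (Q/2)·H = (899/2) × 32.6 = £14,653.70
Total = £7,104.83 + £14,653.70 = £21,758.53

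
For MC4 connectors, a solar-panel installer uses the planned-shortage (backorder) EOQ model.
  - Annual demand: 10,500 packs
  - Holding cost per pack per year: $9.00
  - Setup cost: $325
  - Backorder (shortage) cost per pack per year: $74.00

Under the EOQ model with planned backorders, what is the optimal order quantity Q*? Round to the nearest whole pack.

Q* = √(2DS/H) · √((H + b)/b)
   = √(2 × 10,500 × 325 / 9) · √((9 + 74) / 74)
   = 870.823 × 1.0591 ≈ 922.26

922 packs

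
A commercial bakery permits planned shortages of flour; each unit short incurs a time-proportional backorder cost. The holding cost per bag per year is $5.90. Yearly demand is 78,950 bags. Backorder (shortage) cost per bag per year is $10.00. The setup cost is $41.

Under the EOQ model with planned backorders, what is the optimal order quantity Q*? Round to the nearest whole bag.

Q* = √(2DS/H) · √((H + b)/b)
   = √(2 × 78,950 × 41 / 5.9) · √((5.9 + 10) / 10)
   = 1,047.507 × 1.2610 ≈ 1,320.86

1,321 bags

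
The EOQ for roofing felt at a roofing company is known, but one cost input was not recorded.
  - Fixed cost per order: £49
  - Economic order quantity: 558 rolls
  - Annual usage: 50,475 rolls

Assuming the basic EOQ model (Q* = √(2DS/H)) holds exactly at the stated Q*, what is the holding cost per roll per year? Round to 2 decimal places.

£15.89

EOQ relation: Q² = 2DS/H, so rearrange for the unknown.
H = 2DS / Q² = 2 × 50,475 × 49 / 558² = 15.8867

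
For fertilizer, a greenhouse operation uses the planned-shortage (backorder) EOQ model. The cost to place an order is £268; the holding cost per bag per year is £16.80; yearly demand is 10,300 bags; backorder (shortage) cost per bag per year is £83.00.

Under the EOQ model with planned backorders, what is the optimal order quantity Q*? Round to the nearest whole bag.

629 bags

Basic EOQ = √(2·10,300·268/16.8) = 573.253
Backorder adjustment √((H+b)/b) = √((16.8+83)/83) = 1.0965
Q* = 573.253 × 1.0965 ≈ 628.60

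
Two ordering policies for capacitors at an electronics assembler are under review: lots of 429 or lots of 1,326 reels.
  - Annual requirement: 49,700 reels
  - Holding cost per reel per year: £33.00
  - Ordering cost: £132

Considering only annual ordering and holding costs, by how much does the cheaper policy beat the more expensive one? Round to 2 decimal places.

For each Q, cost = (D/Q)·S + (Q/2)·H.
TC(429) = (49,700/429)×132 + (429/2)×33 = £22,370.81
TC(1,326) = (49,700/1,326)×132 + (1,326/2)×33 = £26,826.51
Cheaper: Q = 429.  Difference = £4,455.70

£4,455.70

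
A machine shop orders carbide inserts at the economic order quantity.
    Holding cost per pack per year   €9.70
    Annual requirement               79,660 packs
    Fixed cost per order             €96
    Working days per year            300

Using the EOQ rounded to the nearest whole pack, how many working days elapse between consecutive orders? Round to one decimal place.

4.7 days

Q* = √(2·D·S / H) = √(2·79,660·96 / 9.7) = √1,576,775.3 ≈ 1,255.70 → Q = 1,256 packs
Cycle time = (working days × Q)/D = (300 × 1,256) / 79,660 = 4.730 days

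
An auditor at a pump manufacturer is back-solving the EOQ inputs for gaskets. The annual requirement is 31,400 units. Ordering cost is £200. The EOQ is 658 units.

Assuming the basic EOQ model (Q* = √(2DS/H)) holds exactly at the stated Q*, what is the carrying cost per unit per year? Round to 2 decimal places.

EOQ relation: Q² = 2DS/H, so rearrange for the unknown.
H = 2DS / Q² = 2 × 31,400 × 200 / 658² = 29.0093

£29.01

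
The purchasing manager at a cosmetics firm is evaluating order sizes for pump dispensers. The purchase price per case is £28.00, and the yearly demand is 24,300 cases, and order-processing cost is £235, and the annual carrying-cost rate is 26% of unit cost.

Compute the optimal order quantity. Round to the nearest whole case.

1,253 cases

Carrying cost H = £28 × 26% = £7.2800/case/yr
Optimal lot size Q* = (2 × 24,300 × £235 / £7.28)^½ ≈ 1,252.52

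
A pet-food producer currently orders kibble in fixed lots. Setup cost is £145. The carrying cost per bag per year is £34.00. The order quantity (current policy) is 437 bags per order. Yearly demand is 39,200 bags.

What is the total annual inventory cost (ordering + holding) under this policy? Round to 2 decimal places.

Ordering: D/Q × S = 39,200/437 × £145 = £13,006.86
Holding:  Q/2 × H = 437/2 × £34 = £7,429.00
Total = £13,006.86 + £7,429.00 = £20,435.86

£20,435.86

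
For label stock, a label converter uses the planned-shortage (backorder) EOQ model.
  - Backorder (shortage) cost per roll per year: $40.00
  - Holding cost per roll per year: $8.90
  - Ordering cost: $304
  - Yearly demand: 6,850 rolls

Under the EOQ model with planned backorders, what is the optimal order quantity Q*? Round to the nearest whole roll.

756 rolls

Q* = √(2DS/H) · √((H + b)/b)
   = √(2 × 6,850 × 304 / 8.9) · √((8.9 + 40) / 40)
   = 684.072 × 1.1057 ≈ 756.36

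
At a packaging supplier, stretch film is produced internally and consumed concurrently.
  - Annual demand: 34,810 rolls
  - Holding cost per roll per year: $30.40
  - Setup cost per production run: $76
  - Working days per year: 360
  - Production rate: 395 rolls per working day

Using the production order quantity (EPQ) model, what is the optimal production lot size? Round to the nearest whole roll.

480 rolls

d = 34,810/360 = 96.6944 rolls/day;  effective holding cost H(1 − d/p) = 30.4·(1 − 96.6944/395) = 22.95820
Q* = √(2DS / H_eff) = √(2·34,810·76 / 22.95820) ≈ 480.07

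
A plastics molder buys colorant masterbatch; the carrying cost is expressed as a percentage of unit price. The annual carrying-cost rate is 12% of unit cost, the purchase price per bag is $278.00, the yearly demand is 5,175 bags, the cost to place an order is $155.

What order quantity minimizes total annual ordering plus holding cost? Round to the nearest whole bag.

Carrying cost H = $278 × 12% = $33.3600/bag/yr
EOQ = √(2DS/H) = √(2 × 5,175 × 155 / 33.36)
    = √(48,089.03) ≈ 219.29

219 bags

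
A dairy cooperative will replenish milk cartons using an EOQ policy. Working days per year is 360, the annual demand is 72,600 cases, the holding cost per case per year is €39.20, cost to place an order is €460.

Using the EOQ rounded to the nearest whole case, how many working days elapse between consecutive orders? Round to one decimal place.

6.5 days

Optimal lot size Q* = (2 × 72,600 × €460 / €39.2)^½ ≈ 1,305.33 → Q = 1,305 cases
Cycle time = (working days × Q)/D = (360 × 1,305) / 72,600 = 6.471 days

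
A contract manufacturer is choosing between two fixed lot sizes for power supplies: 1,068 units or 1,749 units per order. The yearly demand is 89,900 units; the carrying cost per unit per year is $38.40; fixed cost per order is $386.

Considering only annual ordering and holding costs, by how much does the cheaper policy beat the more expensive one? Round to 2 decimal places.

$423.96

Annual cost at Q: ordering D·S/Q plus holding Q·H/2.
TC(1,068) = (89,900/1,068)×386 + (1,068/2)×38.4 = $52,997.55
TC(1,749) = (89,900/1,749)×386 + (1,749/2)×38.4 = $53,421.51
|ΔTC| = |$52,997.55 − $53,421.51| = $423.96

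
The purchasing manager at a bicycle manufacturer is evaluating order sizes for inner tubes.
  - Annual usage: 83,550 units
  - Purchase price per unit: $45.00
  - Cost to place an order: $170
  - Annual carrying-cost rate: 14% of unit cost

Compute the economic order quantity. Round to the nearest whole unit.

Carrying cost H = $45 × 14% = $6.3000/unit/yr
EOQ = √(2DS/H) = √(2 × 83,550 × 170 / 6.3)
    = √(4,509,047.62) ≈ 2,123.45

2,123 units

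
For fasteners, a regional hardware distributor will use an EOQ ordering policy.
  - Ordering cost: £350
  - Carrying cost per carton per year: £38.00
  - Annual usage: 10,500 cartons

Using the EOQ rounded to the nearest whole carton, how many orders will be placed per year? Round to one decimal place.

23.9 orders per year

EOQ = √(2DS/H) = √(2 × 10,500 × 350 / 38)
    = √(193,421.05) ≈ 439.80 → Q = 440
Orders per year = D/Q = 10,500 / 440 = 23.864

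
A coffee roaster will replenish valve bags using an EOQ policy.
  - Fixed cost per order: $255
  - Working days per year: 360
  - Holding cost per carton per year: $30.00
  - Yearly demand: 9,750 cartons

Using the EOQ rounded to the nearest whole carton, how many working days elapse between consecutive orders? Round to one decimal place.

Optimal lot size Q* = (2 × 9,750 × $255 / $30)^½ ≈ 407.12 → Q = 407 cartons
Days between orders = 360 / (D/Q) = 360 / 23.956 ≈ 15.028

15.0 days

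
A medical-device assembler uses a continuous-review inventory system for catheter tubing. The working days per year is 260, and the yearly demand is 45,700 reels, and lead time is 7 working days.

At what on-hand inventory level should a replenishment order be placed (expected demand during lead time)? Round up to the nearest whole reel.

1,231 reels

Daily demand d = 45,700 / 260 = 175.769 reels/day
Demand during lead time = 175.769 × 7 = 1,230.38
Reorder point = 1,230.38 → round up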